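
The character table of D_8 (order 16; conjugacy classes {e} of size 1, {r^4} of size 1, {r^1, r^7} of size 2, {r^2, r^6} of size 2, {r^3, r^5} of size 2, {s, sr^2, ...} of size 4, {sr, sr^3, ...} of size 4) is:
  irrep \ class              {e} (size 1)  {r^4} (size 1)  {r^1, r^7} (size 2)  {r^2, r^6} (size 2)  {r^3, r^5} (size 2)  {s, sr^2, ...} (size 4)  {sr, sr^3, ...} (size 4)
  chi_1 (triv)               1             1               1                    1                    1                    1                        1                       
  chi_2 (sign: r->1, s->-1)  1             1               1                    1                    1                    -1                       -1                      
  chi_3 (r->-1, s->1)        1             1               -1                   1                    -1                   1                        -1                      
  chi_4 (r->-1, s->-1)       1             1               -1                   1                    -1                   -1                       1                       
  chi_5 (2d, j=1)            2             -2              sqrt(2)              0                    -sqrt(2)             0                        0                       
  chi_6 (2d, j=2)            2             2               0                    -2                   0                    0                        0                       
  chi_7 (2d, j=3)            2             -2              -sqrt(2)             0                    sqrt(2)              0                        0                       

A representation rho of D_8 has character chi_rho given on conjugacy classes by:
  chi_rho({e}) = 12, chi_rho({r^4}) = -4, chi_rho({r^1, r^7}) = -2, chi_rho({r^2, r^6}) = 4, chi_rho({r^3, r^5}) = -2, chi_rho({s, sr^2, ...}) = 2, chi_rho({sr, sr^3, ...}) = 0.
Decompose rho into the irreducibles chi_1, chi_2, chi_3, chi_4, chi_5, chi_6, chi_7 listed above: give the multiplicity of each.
Multiplicities: chi_1: 1, chi_2: 0, chi_3: 2, chi_4: 1, chi_5: 2, chi_6: 0, chi_7: 2.

Why: Use <chi_rho, chi> = (1/|G|) sum_C |C| * chi_rho(C) * conj(chi(C)) with |G| = 16 for each irreducible chi in the table:
  <chi_rho, chi_1> = (1/16)[1*(12)*conj(1) + 1*(-4)*conj(1) + 2*(-2)*conj(1) + 2*(4)*conj(1) + 2*(-2)*conj(1) + 4*(2)*conj(1) + 4*(0)*conj(1)]
      = (1/16)[(12) + (-4) + (-4) + (8) + (-4) + (8) + (0)] = 16/16 = 1
  <chi_rho, chi_2> = (1/16)[1*(12)*conj(1) + 1*(-4)*conj(1) + 2*(-2)*conj(1) + 2*(4)*conj(1) + 2*(-2)*conj(1) + 4*(2)*conj(-1) + 4*(0)*conj(-1)]
      = (1/16)[(12) + (-4) + (-4) + (8) + (-4) + (-8) + (0)] = 0/16 = 0
  <chi_rho, chi_3> = (1/16)[1*(12)*conj(1) + 1*(-4)*conj(1) + 2*(-2)*conj(-1) + 2*(4)*conj(1) + 2*(-2)*conj(-1) + 4*(2)*conj(1) + 4*(0)*conj(-1)]
      = (1/16)[(12) + (-4) + (4) + (8) + (4) + (8) + (0)] = 32/16 = 2
  <chi_rho, chi_4> = (1/16)[1*(12)*conj(1) + 1*(-4)*conj(1) + 2*(-2)*conj(-1) + 2*(4)*conj(1) + 2*(-2)*conj(-1) + 4*(2)*conj(-1) + 4*(0)*conj(1)]
      = (1/16)[(12) + (-4) + (4) + (8) + (4) + (-8) + (0)] = 16/16 = 1
  <chi_rho, chi_5> = (1/16)[1*(12)*conj(2) + 1*(-4)*conj(-2) + 2*(-2)*conj(sqrt(2)) + 2*(4)*conj(0) + 2*(-2)*conj(-sqrt(2)) + 4*(2)*conj(0) + 4*(0)*conj(0)]
      = (1/16)[(24) + (8) + (-4*sqrt(2)) + (0) + (4*sqrt(2)) + (0) + (0)] = 32/16 = 2
  <chi_rho, chi_6> = (1/16)[1*(12)*conj(2) + 1*(-4)*conj(2) + 2*(-2)*conj(0) + 2*(4)*conj(-2) + 2*(-2)*conj(0) + 4*(2)*conj(0) + 4*(0)*conj(0)]
      = (1/16)[(24) + (-8) + (0) + (-16) + (0) + (0) + (0)] = 0/16 = 0
  <chi_rho, chi_7> = (1/16)[1*(12)*conj(2) + 1*(-4)*conj(-2) + 2*(-2)*conj(-sqrt(2)) + 2*(4)*conj(0) + 2*(-2)*conj(sqrt(2)) + 4*(2)*conj(0) + 4*(0)*conj(0)]
      = (1/16)[(24) + (8) + (4*sqrt(2)) + (0) + (-4*sqrt(2)) + (0) + (0)] = 32/16 = 2
Dimension check: dim(rho) = sum (mult * dim) = 1*1 + 0*1 + 2*1 + 1*1 + 2*2 + 0*2 + 2*2 = 12 = chi_rho(e) = 12.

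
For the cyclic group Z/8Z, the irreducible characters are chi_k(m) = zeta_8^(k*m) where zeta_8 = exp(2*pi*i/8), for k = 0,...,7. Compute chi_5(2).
chi_5(2) = zeta_8^10 = I

Derivation: chi_5(2) = zeta_8^(5*2) = zeta_8^10. Since zeta_8^8 = 1, this equals zeta_8^2 = exp(2*pi*i*2/8) = I.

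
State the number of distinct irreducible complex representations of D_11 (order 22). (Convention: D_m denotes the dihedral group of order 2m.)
7

Justification: The number of irreducible complex representations of a finite group equals its number of conjugacy classes. D_11 has 7 conjugacy classes ((n+3)/2 for n odd), so D_11 (order 22) has exactly 7 irreducible complex representations.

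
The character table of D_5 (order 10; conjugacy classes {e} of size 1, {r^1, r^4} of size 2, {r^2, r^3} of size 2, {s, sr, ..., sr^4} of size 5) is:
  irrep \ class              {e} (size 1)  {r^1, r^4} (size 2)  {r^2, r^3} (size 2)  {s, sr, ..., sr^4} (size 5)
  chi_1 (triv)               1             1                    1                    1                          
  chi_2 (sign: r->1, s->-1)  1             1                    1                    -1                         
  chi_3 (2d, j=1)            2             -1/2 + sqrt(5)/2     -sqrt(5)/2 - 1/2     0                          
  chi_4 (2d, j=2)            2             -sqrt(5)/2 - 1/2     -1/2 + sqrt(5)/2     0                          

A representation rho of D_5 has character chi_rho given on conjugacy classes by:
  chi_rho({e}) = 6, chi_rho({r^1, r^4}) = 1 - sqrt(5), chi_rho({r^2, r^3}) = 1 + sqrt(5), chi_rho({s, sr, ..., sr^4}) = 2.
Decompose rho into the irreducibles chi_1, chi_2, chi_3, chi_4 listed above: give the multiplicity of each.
Multiplicities: chi_1: 2, chi_2: 0, chi_3: 0, chi_4: 2.

Explanation: Use <chi_rho, chi> = (1/|G|) sum_C |C| * chi_rho(C) * conj(chi(C)) with |G| = 10 for each irreducible chi in the table:
  <chi_rho, chi_1> = (1/10)[1*(6)*conj(1) + 2*(1 - sqrt(5))*conj(1) + 2*(1 + sqrt(5))*conj(1) + 5*(2)*conj(1)]
      = (1/10)[(6) + (2 - 2*sqrt(5)) + (2 + 2*sqrt(5)) + (10)] = 20/10 = 2
  <chi_rho, chi_2> = (1/10)[1*(6)*conj(1) + 2*(1 - sqrt(5))*conj(1) + 2*(1 + sqrt(5))*conj(1) + 5*(2)*conj(-1)]
      = (1/10)[(6) + (2 - 2*sqrt(5)) + (2 + 2*sqrt(5)) + (-10)] = 0/10 = 0
  <chi_rho, chi_3> = (1/10)[1*(6)*conj(2) + 2*(1 - sqrt(5))*conj(-1/2 + sqrt(5)/2) + 2*(1 + sqrt(5))*conj(-sqrt(5)/2 - 1/2) + 5*(2)*conj(0)]
      = (1/10)[(12) + (-6 + 2*sqrt(5)) + (-6 - 2*sqrt(5)) + (0)] = 0/10 = 0
  <chi_rho, chi_4> = (1/10)[1*(6)*conj(2) + 2*(1 - sqrt(5))*conj(-sqrt(5)/2 - 1/2) + 2*(1 + sqrt(5))*conj(-1/2 + sqrt(5)/2) + 5*(2)*conj(0)]
      = (1/10)[(12) + (4) + (4) + (0)] = 20/10 = 2
Dimension check: dim(rho) = sum (mult * dim) = 2*1 + 0*1 + 0*2 + 2*2 = 6 = chi_rho(e) = 6.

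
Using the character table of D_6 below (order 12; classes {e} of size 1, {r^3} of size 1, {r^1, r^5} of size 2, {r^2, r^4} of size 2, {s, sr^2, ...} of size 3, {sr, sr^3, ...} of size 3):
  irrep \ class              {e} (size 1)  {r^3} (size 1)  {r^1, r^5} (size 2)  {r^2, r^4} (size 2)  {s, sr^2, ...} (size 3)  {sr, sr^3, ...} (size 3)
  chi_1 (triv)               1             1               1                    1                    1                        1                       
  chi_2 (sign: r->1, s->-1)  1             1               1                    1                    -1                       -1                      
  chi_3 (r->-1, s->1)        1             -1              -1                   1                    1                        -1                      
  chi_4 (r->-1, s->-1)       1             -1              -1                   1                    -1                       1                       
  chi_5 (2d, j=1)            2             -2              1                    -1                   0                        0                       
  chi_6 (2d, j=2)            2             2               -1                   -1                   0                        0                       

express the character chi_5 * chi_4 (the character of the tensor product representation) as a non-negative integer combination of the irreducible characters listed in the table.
chi_5 tensor chi_4 = chi_6 (all other irreducibles have multiplicity 0).

Justification: The character of a tensor product is the pointwise product (chi_5 * chi_4)(C) = chi_5(C) * chi_4(C):
  {e}: (2)*(1), {r^3}: (-2)*(-1), {r^1, r^5}: (1)*(-1), {r^2, r^4}: (-1)*(1), {s, sr^2, ...}: (0)*(-1), {sr, sr^3, ...}: (0)*(1)
so (chi_5 * chi_4) takes values
  {e} -> 2, {r^3} -> 2, {r^1, r^5} -> -1, {r^2, r^4} -> -1, {s, sr^2, ...} -> 0, {sr, sr^3, ...} -> 0.
Now take the inner product of this character with each irreducible chi from the table, <chi_5*chi_4, chi> = (1/12) sum_C |C| (chi_5*chi_4)(C) conj(chi(C)):
  <chi_5*chi_4, chi_1> = (1/12)[1*(2)*conj(1) + 1*(2)*conj(1) + 2*(-1)*conj(1) + 2*(-1)*conj(1) + 3*(0)*conj(1) + 3*(0)*conj(1)]
      = (1/12)[(2) + (2) + (-2) + (-2) + (0) + (0)] = 0/12 = 0
  <chi_5*chi_4, chi_2> = (1/12)[1*(2)*conj(1) + 1*(2)*conj(1) + 2*(-1)*conj(1) + 2*(-1)*conj(1) + 3*(0)*conj(-1) + 3*(0)*conj(-1)]
      = (1/12)[(2) + (2) + (-2) + (-2) + (0) + (0)] = 0/12 = 0
  <chi_5*chi_4, chi_3> = (1/12)[1*(2)*conj(1) + 1*(2)*conj(-1) + 2*(-1)*conj(-1) + 2*(-1)*conj(1) + 3*(0)*conj(1) + 3*(0)*conj(-1)]
      = (1/12)[(2) + (-2) + (2) + (-2) + (0) + (0)] = 0/12 = 0
  <chi_5*chi_4, chi_4> = (1/12)[1*(2)*conj(1) + 1*(2)*conj(-1) + 2*(-1)*conj(-1) + 2*(-1)*conj(1) + 3*(0)*conj(-1) + 3*(0)*conj(1)]
      = (1/12)[(2) + (-2) + (2) + (-2) + (0) + (0)] = 0/12 = 0
  <chi_5*chi_4, chi_5> = (1/12)[1*(2)*conj(2) + 1*(2)*conj(-2) + 2*(-1)*conj(1) + 2*(-1)*conj(-1) + 3*(0)*conj(0) + 3*(0)*conj(0)]
      = (1/12)[(4) + (-4) + (-2) + (2) + (0) + (0)] = 0/12 = 0
  <chi_5*chi_4, chi_6> = (1/12)[1*(2)*conj(2) + 1*(2)*conj(2) + 2*(-1)*conj(-1) + 2*(-1)*conj(-1) + 3*(0)*conj(0) + 3*(0)*conj(0)]
      = (1/12)[(4) + (4) + (2) + (2) + (0) + (0)] = 12/12 = 1
Hence the multiplicities are chi_6: 1. Dimension check: dim(chi_5)*dim(chi_4) = 2*1 = 2 and sum (mult * dim) = 1*2 = 2.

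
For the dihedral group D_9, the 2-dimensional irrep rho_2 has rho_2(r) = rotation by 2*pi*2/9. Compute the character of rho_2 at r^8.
chi_{rho_2}(r^8) = 2*cos(2*pi*2*8/9) = 2*cos(4*pi/9)

Argument: rho_2(r^8) is rotation by angle 2*pi*2*8/9, whose trace is 2*cos(2*pi*2*8/9) = 2*cos(4*pi/9).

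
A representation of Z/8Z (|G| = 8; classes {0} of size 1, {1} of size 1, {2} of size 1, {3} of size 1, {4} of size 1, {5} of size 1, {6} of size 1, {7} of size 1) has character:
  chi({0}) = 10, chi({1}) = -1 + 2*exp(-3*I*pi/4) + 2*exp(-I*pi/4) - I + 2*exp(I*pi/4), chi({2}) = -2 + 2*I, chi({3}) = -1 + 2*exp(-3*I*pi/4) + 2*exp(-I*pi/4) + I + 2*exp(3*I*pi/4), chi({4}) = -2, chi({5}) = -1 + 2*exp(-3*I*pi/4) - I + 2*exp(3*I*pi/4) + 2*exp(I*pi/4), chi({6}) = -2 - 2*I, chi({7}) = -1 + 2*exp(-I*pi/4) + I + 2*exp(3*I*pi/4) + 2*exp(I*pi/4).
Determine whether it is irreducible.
Not irreducible (reducible): <chi, chi> = 18 > 1.

Explanation: <chi, chi> = (1/|G|) sum_C |C| * |chi(C)|^2 = (1/8)[1*|10|^2 + 1*|-1 + 2*exp(-3*I*pi/4) + 2*exp(-I*pi/4) - I + 2*exp(I*pi/4)|^2 + 1*|-2 + 2*I|^2 + 1*|-1 + 2*exp(-3*I*pi/4) + 2*exp(-I*pi/4) + I + 2*exp(3*I*pi/4)|^2 + 1*|-2|^2 + 1*|-1 + 2*exp(-3*I*pi/4) - I + 2*exp(3*I*pi/4) + 2*exp(I*pi/4)|^2 + 1*|-2 - 2*I|^2 + 1*|-1 + 2*exp(-I*pi/4) + I + 2*exp(3*I*pi/4) + 2*exp(I*pi/4)|^2]
  = (1/8)[(100) + (6) + (8) + (6) + (4) + (6) + (8) + (6)] = 144/8 = 18.
(Exp terms are combined using exp(i*s)*conj(exp(i*t)) = exp(i*(s-t)), and sums of them are collapsed using the identity that for every m > 1 the m distinct m-th roots of unity sum to 0, e.g. 1 + exp(2*I*pi/3) + exp(-2*I*pi/3) = 0.)
A character is irreducible iff <chi, chi> = 1, so this representation is reducible.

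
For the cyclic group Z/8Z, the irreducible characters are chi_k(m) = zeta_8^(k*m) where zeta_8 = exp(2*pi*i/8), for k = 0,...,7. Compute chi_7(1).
chi_7(1) = zeta_8^7 = exp(-I*pi/4)

Details: chi_7(1) = zeta_8^(7*1) = zeta_8^7. Since zeta_8^8 = 1, this equals zeta_8^7 = exp(2*pi*i*7/8) = exp(-I*pi/4).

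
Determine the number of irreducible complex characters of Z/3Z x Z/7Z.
21

Details: The number of irreducible complex representations of a finite group equals its number of conjugacy classes. Z/3Z x Z/7Z is abelian of order 21, so every element is its own conjugacy class: 21 classes, so Z/3Z x Z/7Z (order 21) has exactly 21 irreducible complex representations.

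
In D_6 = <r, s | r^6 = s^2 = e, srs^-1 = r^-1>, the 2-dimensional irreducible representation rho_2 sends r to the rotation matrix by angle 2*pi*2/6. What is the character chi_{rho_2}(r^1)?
chi_{rho_2}(r^1) = 2*cos(2*pi*2*1/6) = -1

Working: rho_2(r^1) is rotation by angle 2*pi*2*1/6, whose trace is 2*cos(2*pi*2*1/6) = -1.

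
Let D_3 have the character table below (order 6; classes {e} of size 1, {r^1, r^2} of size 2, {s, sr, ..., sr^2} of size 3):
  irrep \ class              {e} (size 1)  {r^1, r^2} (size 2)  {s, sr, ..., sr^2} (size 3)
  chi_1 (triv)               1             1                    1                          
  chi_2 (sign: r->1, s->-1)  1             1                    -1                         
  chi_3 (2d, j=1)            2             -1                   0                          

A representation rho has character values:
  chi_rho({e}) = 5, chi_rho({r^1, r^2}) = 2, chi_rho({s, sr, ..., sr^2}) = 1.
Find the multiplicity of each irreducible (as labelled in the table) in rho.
Multiplicities: chi_1: 2, chi_2: 1, chi_3: 1.

Justification: Use <chi_rho, chi> = (1/|G|) sum_C |C| * chi_rho(C) * conj(chi(C)) with |G| = 6 for each irreducible chi in the table:
  <chi_rho, chi_1> = (1/6)[1*(5)*conj(1) + 2*(2)*conj(1) + 3*(1)*conj(1)]
      = (1/6)[(5) + (4) + (3)] = 12/6 = 2
  <chi_rho, chi_2> = (1/6)[1*(5)*conj(1) + 2*(2)*conj(1) + 3*(1)*conj(-1)]
      = (1/6)[(5) + (4) + (-3)] = 6/6 = 1
  <chi_rho, chi_3> = (1/6)[1*(5)*conj(2) + 2*(2)*conj(-1) + 3*(1)*conj(0)]
      = (1/6)[(10) + (-4) + (0)] = 6/6 = 1
Dimension check: dim(rho) = sum (mult * dim) = 2*1 + 1*1 + 1*2 = 5 = chi_rho(e) = 5.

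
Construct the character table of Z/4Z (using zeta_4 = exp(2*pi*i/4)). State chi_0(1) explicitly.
Character table of Z/4Z (irreps indexed chi_0,...,chi_3 with chi_k(m) = zeta_4^(k*m), zeta_4 = exp(2*pi*i/4)):
  irrep \ class  {0} (size 1)  {1} (size 1)  {2} (size 1)  {3} (size 1)
  chi_0          1             1             1             1           
  chi_1          1             I             -1            -I          
  chi_2          1             -1            1             -1          
  chi_3          1             -I            -1            I           

Spot check: chi_0(1) = zeta_4^(0*1) = zeta_4^0 = 1.

Derivation: Z/4Z is abelian, so all 4 irreducible complex representations are 1-dimensional. They are given by chi_k(m) = zeta_4^(k*m) for k = 0,...,3. Row orthogonality: sum_m chi_k(m) conj(chi_l(m)) = 4 * [k = l].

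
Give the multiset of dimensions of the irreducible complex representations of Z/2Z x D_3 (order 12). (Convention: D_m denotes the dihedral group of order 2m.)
Dimensions: 1, 1, 1, 1, 2, 2

Reasoning: There are 6 irreducibles (= number of conjugacy classes). Their dimensions d_i satisfy sum d_i^2 = |G| = 12: 1 + 1 + 1 + 1 + 4 + 4 = 12. (For the product with Z/2Z: each of the 2 1-dim characters of Z/2Z tensors with each irrep of D_3, giving 2 copies of each D_3-dimension.)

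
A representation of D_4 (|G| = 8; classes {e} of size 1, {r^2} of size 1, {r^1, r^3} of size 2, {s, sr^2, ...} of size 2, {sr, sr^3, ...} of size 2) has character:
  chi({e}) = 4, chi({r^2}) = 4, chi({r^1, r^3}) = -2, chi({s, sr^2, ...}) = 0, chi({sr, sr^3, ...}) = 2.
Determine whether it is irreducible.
Not irreducible (reducible): <chi, chi> = 6 > 1.

Solution. <chi, chi> = (1/|G|) sum_C |C| * |chi(C)|^2 = (1/8)[1*|4|^2 + 1*|4|^2 + 2*|-2|^2 + 2*|0|^2 + 2*|2|^2]
  = (1/8)[(16) + (16) + (8) + (0) + (8)] = 48/8 = 6.
A character is irreducible iff <chi, chi> = 1, so this representation is reducible.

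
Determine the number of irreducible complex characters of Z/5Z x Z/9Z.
45

Why: The number of irreducible complex representations of a finite group equals its number of conjugacy classes. Z/5Z x Z/9Z is abelian of order 45, so every element is its own conjugacy class: 45 classes, so Z/5Z x Z/9Z (order 45) has exactly 45 irreducible complex representations.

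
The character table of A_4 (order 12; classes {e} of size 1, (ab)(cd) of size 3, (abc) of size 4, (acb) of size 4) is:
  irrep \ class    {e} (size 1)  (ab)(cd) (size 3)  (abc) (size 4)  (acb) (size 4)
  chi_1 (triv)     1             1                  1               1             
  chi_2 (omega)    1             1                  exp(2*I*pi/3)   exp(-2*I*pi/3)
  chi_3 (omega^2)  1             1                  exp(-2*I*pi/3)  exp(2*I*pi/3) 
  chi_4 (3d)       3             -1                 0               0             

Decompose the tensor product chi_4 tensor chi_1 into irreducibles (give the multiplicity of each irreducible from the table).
chi_4 tensor chi_1 = chi_4 (all other irreducibles have multiplicity 0).

Derivation: The character of a tensor product is the pointwise product (chi_4 * chi_1)(C) = chi_4(C) * chi_1(C):
  {e}: (3)*(1), (ab)(cd): (-1)*(1), (abc): (0)*(1), (acb): (0)*(1)
so (chi_4 * chi_1) takes values
  {e} -> 3, (ab)(cd) -> -1, (abc) -> 0, (acb) -> 0.
Now take the inner product of this character with each irreducible chi from the table, <chi_4*chi_1, chi> = (1/12) sum_C |C| (chi_4*chi_1)(C) conj(chi(C)):
  <chi_4*chi_1, chi_1> = (1/12)[1*(3)*conj(1) + 3*(-1)*conj(1) + 4*(0)*conj(1) + 4*(0)*conj(1)]
      = (1/12)[(3) + (-3) + (0) + (0)] = 0/12 = 0
  <chi_4*chi_1, chi_2> = (1/12)[1*(3)*conj(1) + 3*(-1)*conj(1) + 4*(0)*conj(exp(2*I*pi/3)) + 4*(0)*conj(exp(-2*I*pi/3))]
      = (1/12)[(3) + (-3) + (0) + (0)] = 0/12 = 0
  <chi_4*chi_1, chi_3> = (1/12)[1*(3)*conj(1) + 3*(-1)*conj(1) + 4*(0)*conj(exp(-2*I*pi/3)) + 4*(0)*conj(exp(2*I*pi/3))]
      = (1/12)[(3) + (-3) + (0) + (0)] = 0/12 = 0
  <chi_4*chi_1, chi_4> = (1/12)[1*(3)*conj(3) + 3*(-1)*conj(-1) + 4*(0)*conj(0) + 4*(0)*conj(0)]
      = (1/12)[(9) + (3) + (0) + (0)] = 12/12 = 1
(Exp terms are combined using exp(i*s)*conj(exp(i*t)) = exp(i*(s-t)), and sums of them are collapsed using the identity that for every m > 1 the m distinct m-th roots of unity sum to 0, e.g. 1 + exp(2*I*pi/3) + exp(-2*I*pi/3) = 0.)
Hence the multiplicities are chi_4: 1. Dimension check: dim(chi_4)*dim(chi_1) = 3*1 = 3 and sum (mult * dim) = 1*3 = 3.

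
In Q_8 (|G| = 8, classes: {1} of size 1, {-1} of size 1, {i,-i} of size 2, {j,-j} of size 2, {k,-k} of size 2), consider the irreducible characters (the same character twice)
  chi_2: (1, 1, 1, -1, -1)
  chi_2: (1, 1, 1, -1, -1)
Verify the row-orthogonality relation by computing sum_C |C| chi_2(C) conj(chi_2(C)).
Sum = 8 = |G| = 8; so <chi_2, chi_2> = 1 (norm-1 confirms irreducibility).

Explanation: Compute term by term over conjugacy classes (|C| * chi_2(C) * conj(chi_2(C))):
  1*(1)*conj(1) + 1*(1)*conj(1) + 2*(1)*conj(1) + 2*(-1)*conj(-1) + 2*(-1)*conj(-1)
  = (1) + (1) + (2) + (2) + (2)
  = 8.
Dividing by |G| = 8 gives 8/8 = 1, matching the row-orthogonality relation <chi_2, chi_2> = [chi_2 = chi_2].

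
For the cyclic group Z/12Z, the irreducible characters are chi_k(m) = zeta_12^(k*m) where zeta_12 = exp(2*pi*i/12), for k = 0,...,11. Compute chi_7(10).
chi_7(10) = zeta_12^70 = exp(-I*pi/3)

chi_7(10) = zeta_12^(7*10) = zeta_12^70. Since zeta_12^12 = 1, this equals zeta_12^10 = exp(2*pi*i*10/12) = exp(-I*pi/3).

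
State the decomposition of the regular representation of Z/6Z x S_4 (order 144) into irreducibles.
Each irreducible V_i of dimension d_i appears with multiplicity d_i, i.e. rho_reg = (direct sum over all irreducibles V_i) d_i V_i. The irreducible dimensions for Z/6Z x S_4 are 1, 1, 1, 1, 1, 1, 1, 1, 1, 1, 1, 1, 2, 2, 2, 2, 2, 2, 3, 3, 3, 3, 3, 3, 3, 3, 3, 3, 3, 3: 12 irreducibles of dimension 1, each with multiplicity 1; 6 irreducibles of dimension 2, each with multiplicity 2; 12 irreducibles of dimension 3, each with multiplicity 3. Total dimension 12*1*1 + 6*2*2 + 12*3*3 = 144 = |G|.

General theorem: in the regular representation of a finite group G, each irreducible appears with multiplicity equal to its dimension. Check: dim(rho_reg) = sum d_i^2 = 1 + 1 + 1 + 1 + 1 + 1 + 1 + 1 + 1 + 1 + 1 + 1 + 4 + 4 + 4 + 4 + 4 + 4 + 9 + 9 + 9 + 9 + 9 + 9 + 9 + 9 + 9 + 9 + 9 + 9 = 144 = |G|.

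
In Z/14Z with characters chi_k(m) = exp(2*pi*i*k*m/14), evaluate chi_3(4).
chi_3(4) = zeta_14^12 = exp(-2*I*pi/7)

Proof sketch: chi_3(4) = zeta_14^(3*4) = zeta_14^12. Since zeta_14^14 = 1, this equals zeta_14^12 = exp(2*pi*i*12/14) = exp(-2*I*pi/7).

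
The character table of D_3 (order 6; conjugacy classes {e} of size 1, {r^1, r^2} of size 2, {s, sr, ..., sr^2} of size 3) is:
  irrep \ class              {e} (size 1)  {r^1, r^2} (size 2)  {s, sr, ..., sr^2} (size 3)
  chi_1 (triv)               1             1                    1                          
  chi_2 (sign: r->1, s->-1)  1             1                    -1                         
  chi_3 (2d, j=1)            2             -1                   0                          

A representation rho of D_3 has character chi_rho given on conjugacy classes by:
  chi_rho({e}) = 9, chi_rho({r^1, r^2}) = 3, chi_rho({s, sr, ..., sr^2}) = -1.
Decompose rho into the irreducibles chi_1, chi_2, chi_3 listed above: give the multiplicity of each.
Multiplicities: chi_1: 2, chi_2: 3, chi_3: 2.

Argument: Use <chi_rho, chi> = (1/|G|) sum_C |C| * chi_rho(C) * conj(chi(C)) with |G| = 6 for each irreducible chi in the table:
  <chi_rho, chi_1> = (1/6)[1*(9)*conj(1) + 2*(3)*conj(1) + 3*(-1)*conj(1)]
      = (1/6)[(9) + (6) + (-3)] = 12/6 = 2
  <chi_rho, chi_2> = (1/6)[1*(9)*conj(1) + 2*(3)*conj(1) + 3*(-1)*conj(-1)]
      = (1/6)[(9) + (6) + (3)] = 18/6 = 3
  <chi_rho, chi_3> = (1/6)[1*(9)*conj(2) + 2*(3)*conj(-1) + 3*(-1)*conj(0)]
      = (1/6)[(18) + (-6) + (0)] = 12/6 = 2
Dimension check: dim(rho) = sum (mult * dim) = 2*1 + 3*1 + 2*2 = 9 = chi_rho(e) = 9.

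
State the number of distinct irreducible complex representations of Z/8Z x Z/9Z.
72

Justification: The number of irreducible complex representations of a finite group equals its number of conjugacy classes. Z/8Z x Z/9Z is abelian of order 72, so every element is its own conjugacy class: 72 classes, so Z/8Z x Z/9Z (order 72) has exactly 72 irreducible complex representations.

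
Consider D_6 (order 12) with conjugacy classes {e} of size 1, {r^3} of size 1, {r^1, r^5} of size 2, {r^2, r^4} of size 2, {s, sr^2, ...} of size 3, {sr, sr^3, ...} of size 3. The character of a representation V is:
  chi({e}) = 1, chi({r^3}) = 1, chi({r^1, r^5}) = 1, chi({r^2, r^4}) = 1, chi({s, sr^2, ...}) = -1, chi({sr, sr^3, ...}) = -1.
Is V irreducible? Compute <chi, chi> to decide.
Irreducible: <chi, chi> = 1.

Reasoning: <chi, chi> = (1/|G|) sum_C |C| * |chi(C)|^2 = (1/12)[1*|1|^2 + 1*|1|^2 + 2*|1|^2 + 2*|1|^2 + 3*|-1|^2 + 3*|-1|^2]
  = (1/12)[(1) + (1) + (2) + (2) + (3) + (3)] = 12/12 = 1.
A character is irreducible iff <chi, chi> = 1, so this representation is irreducible.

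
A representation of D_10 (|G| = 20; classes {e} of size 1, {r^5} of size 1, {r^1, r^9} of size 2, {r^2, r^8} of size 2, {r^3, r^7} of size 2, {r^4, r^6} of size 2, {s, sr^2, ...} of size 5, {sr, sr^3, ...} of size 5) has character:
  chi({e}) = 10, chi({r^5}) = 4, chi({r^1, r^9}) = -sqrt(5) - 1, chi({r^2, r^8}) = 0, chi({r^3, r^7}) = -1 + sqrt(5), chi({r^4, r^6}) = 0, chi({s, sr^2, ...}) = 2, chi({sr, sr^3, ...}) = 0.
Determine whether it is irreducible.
Not irreducible (reducible): <chi, chi> = 8 > 1.

Details: <chi, chi> = (1/|G|) sum_C |C| * |chi(C)|^2 = (1/20)[1*|10|^2 + 1*|4|^2 + 2*|-sqrt(5) - 1|^2 + 2*|0|^2 + 2*|-1 + sqrt(5)|^2 + 2*|0|^2 + 5*|2|^2 + 5*|0|^2]
  = (1/20)[(100) + (16) + (4*sqrt(5) + 12) + (0) + (12 - 4*sqrt(5)) + (0) + (20) + (0)] = 160/20 = 8.
A character is irreducible iff <chi, chi> = 1, so this representation is reducible.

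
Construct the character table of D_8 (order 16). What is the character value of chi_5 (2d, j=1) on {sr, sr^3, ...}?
Conjugacy classes: {e} of size 1, {r^4} of size 1, {r^1, r^7} of size 2, {r^2, r^6} of size 2, {r^3, r^5} of size 2, {s, sr^2, ...} of size 4, {sr, sr^3, ...} of size 4.
Character table:
  irrep \ class              {e} (size 1)  {r^4} (size 1)  {r^1, r^7} (size 2)  {r^2, r^6} (size 2)  {r^3, r^5} (size 2)  {s, sr^2, ...} (size 4)  {sr, sr^3, ...} (size 4)
  chi_1 (triv)               1             1               1                    1                    1                    1                        1                       
  chi_2 (sign: r->1, s->-1)  1             1               1                    1                    1                    -1                       -1                      
  chi_3 (r->-1, s->1)        1             1               -1                   1                    -1                   1                        -1                      
  chi_4 (r->-1, s->-1)       1             1               -1                   1                    -1                   -1                       1                       
  chi_5 (2d, j=1)            2             -2              sqrt(2)              0                    -sqrt(2)             0                        0                       
  chi_6 (2d, j=2)            2             2               0                    -2                   0                    0                        0                       
  chi_7 (2d, j=3)            2             -2              -sqrt(2)             0                    sqrt(2)              0                        0                       

Spot check: chi_5 (2d, j=1) on {sr, sr^3, ...} = 0.

Reasoning: D_8 has order 2*8 = 16 with 7 conjugacy classes, hence 7 irreducibles. Sum of squared dims 1 + 1 + 1 + 1 + 4 + 4 + 4 = 16 = |G|. Linear characters come from the abelianisation; the 2-dimensional irreps have character r^k -> 2*cos(2*pi*j*k/8), reflections -> 0.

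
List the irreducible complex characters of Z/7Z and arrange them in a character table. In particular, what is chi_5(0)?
Character table of Z/7Z (irreps indexed chi_0,...,chi_6 with chi_k(m) = zeta_7^(k*m), zeta_7 = exp(2*pi*i/7)):
  irrep \ class  {0} (size 1)  {1} (size 1)    {2} (size 1)    {3} (size 1)    {4} (size 1)    {5} (size 1)    {6} (size 1)  
  chi_0          1             1               1               1               1               1               1             
  chi_1          1             exp(2*I*pi/7)   exp(4*I*pi/7)   exp(6*I*pi/7)   exp(-6*I*pi/7)  exp(-4*I*pi/7)  exp(-2*I*pi/7)
  chi_2          1             exp(4*I*pi/7)   exp(-6*I*pi/7)  exp(-2*I*pi/7)  exp(2*I*pi/7)   exp(6*I*pi/7)   exp(-4*I*pi/7)
  chi_3          1             exp(6*I*pi/7)   exp(-2*I*pi/7)  exp(4*I*pi/7)   exp(-4*I*pi/7)  exp(2*I*pi/7)   exp(-6*I*pi/7)
  chi_4          1             exp(-6*I*pi/7)  exp(2*I*pi/7)   exp(-4*I*pi/7)  exp(4*I*pi/7)   exp(-2*I*pi/7)  exp(6*I*pi/7) 
  chi_5          1             exp(-4*I*pi/7)  exp(6*I*pi/7)   exp(2*I*pi/7)   exp(-2*I*pi/7)  exp(-6*I*pi/7)  exp(4*I*pi/7) 
  chi_6          1             exp(-2*I*pi/7)  exp(-4*I*pi/7)  exp(-6*I*pi/7)  exp(6*I*pi/7)   exp(4*I*pi/7)   exp(2*I*pi/7) 

Spot check: chi_5(0) = zeta_7^(5*0) = zeta_7^0 = 1.

Working: Z/7Z is abelian, so all 7 irreducible complex representations are 1-dimensional. They are given by chi_k(m) = zeta_7^(k*m) for k = 0,...,6. Row orthogonality: sum_m chi_k(m) conj(chi_l(m)) = 7 * [k = l].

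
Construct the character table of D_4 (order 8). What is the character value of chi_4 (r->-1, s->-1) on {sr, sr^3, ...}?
Conjugacy classes: {e} of size 1, {r^2} of size 1, {r^1, r^3} of size 2, {s, sr^2, ...} of size 2, {sr, sr^3, ...} of size 2.
Character table:
  irrep \ class              {e} (size 1)  {r^2} (size 1)  {r^1, r^3} (size 2)  {s, sr^2, ...} (size 2)  {sr, sr^3, ...} (size 2)
  chi_1 (triv)               1             1               1                    1                        1                       
  chi_2 (sign: r->1, s->-1)  1             1               1                    -1                       -1                      
  chi_3 (r->-1, s->1)        1             1               -1                   1                        -1                      
  chi_4 (r->-1, s->-1)       1             1               -1                   -1                       1                       
  chi_5 (2d, j=1)            2             -2              0                    0                        0                       

Spot check: chi_4 (r->-1, s->-1) on {sr, sr^3, ...} = 1.

Working: D_4 has order 2*4 = 8 with 5 conjugacy classes, hence 5 irreducibles. Sum of squared dims 1 + 1 + 1 + 1 + 4 = 8 = |G|. Linear characters come from the abelianisation; the 2-dimensional irreps have character r^k -> 2*cos(2*pi*j*k/4), reflections -> 0.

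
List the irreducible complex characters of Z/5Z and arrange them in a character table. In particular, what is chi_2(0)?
Character table of Z/5Z (irreps indexed chi_0,...,chi_4 with chi_k(m) = zeta_5^(k*m), zeta_5 = exp(2*pi*i/5)):
  irrep \ class  {0} (size 1)  {1} (size 1)    {2} (size 1)    {3} (size 1)    {4} (size 1)  
  chi_0          1             1               1               1               1             
  chi_1          1             exp(2*I*pi/5)   exp(4*I*pi/5)   exp(-4*I*pi/5)  exp(-2*I*pi/5)
  chi_2          1             exp(4*I*pi/5)   exp(-2*I*pi/5)  exp(2*I*pi/5)   exp(-4*I*pi/5)
  chi_3          1             exp(-4*I*pi/5)  exp(2*I*pi/5)   exp(-2*I*pi/5)  exp(4*I*pi/5) 
  chi_4          1             exp(-2*I*pi/5)  exp(-4*I*pi/5)  exp(4*I*pi/5)   exp(2*I*pi/5) 

Spot check: chi_2(0) = zeta_5^(2*0) = zeta_5^0 = 1.

Argument: Z/5Z is abelian, so all 5 irreducible complex representations are 1-dimensional. They are given by chi_k(m) = zeta_5^(k*m) for k = 0,...,4. Row orthogonality: sum_m chi_k(m) conj(chi_l(m)) = 5 * [k = l].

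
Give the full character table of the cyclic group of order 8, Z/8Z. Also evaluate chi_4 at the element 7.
Character table of Z/8Z (irreps indexed chi_0,...,chi_7 with chi_k(m) = zeta_8^(k*m), zeta_8 = exp(2*pi*i/8)):
  irrep \ class  {0} (size 1)  {1} (size 1)    {2} (size 1)  {3} (size 1)    {4} (size 1)  {5} (size 1)    {6} (size 1)  {7} (size 1)  
  chi_0          1             1               1             1               1             1               1             1             
  chi_1          1             exp(I*pi/4)     I             exp(3*I*pi/4)   -1            exp(-3*I*pi/4)  -I            exp(-I*pi/4)  
  chi_2          1             I               -1            -I              1             I               -1            -I            
  chi_3          1             exp(3*I*pi/4)   -I            exp(I*pi/4)     -1            exp(-I*pi/4)    I             exp(-3*I*pi/4)
  chi_4          1             -1              1             -1              1             -1              1             -1            
  chi_5          1             exp(-3*I*pi/4)  I             exp(-I*pi/4)    -1            exp(I*pi/4)     -I            exp(3*I*pi/4) 
  chi_6          1             -I              -1            I               1             -I              -1            I             
  chi_7          1             exp(-I*pi/4)    -I            exp(-3*I*pi/4)  -1            exp(3*I*pi/4)   I             exp(I*pi/4)   

Spot check: chi_4(7) = zeta_8^(4*7) = zeta_8^28 = -1.

Argument: Z/8Z is abelian, so all 8 irreducible complex representations are 1-dimensional. They are given by chi_k(m) = zeta_8^(k*m) for k = 0,...,7. Row orthogonality: sum_m chi_k(m) conj(chi_l(m)) = 8 * [k = l].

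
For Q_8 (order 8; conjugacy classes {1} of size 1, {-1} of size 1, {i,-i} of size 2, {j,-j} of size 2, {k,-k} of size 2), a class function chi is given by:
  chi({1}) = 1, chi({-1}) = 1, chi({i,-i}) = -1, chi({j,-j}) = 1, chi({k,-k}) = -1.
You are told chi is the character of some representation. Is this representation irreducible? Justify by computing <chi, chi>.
Irreducible: <chi, chi> = 1.

Why: <chi, chi> = (1/|G|) sum_C |C| * |chi(C)|^2 = (1/8)[1*|1|^2 + 1*|1|^2 + 2*|-1|^2 + 2*|1|^2 + 2*|-1|^2]
  = (1/8)[(1) + (1) + (2) + (2) + (2)] = 8/8 = 1.
A character is irreducible iff <chi, chi> = 1, so this representation is irreducible.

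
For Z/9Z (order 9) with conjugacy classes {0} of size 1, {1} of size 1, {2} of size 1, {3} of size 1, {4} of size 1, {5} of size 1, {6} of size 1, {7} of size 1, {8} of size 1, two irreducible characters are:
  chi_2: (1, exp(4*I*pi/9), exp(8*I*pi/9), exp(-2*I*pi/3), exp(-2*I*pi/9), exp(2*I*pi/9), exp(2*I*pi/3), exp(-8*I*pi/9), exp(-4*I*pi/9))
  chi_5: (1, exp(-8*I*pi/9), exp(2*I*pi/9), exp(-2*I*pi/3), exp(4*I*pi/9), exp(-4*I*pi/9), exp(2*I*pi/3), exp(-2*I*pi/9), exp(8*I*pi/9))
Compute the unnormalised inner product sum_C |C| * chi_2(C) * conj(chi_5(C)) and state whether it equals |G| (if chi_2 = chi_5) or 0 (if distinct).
Sum = 0; so <chi_2, chi_5> = 0 (distinct irreducibles are orthogonal).

Solution. Compute term by term over conjugacy classes (|C| * chi_2(C) * conj(chi_5(C))):
  1*(1)*conj(1) + 1*(exp(4*I*pi/9))*conj(exp(-8*I*pi/9)) + 1*(exp(8*I*pi/9))*conj(exp(2*I*pi/9)) + 1*(exp(-2*I*pi/3))*conj(exp(-2*I*pi/3)) + 1*(exp(-2*I*pi/9))*conj(exp(4*I*pi/9)) + 1*(exp(2*I*pi/9))*conj(exp(-4*I*pi/9)) + 1*(exp(2*I*pi/3))*conj(exp(2*I*pi/3)) + 1*(exp(-8*I*pi/9))*conj(exp(-2*I*pi/9)) + 1*(exp(-4*I*pi/9))*conj(exp(8*I*pi/9))
  = (1) + (exp(-2*I*pi/3)) + (exp(2*I*pi/3)) + (1) + (exp(-2*I*pi/3)) + (exp(2*I*pi/3)) + (1) + (exp(-2*I*pi/3)) + (exp(2*I*pi/3))
  = 0.
(Exp terms are combined using exp(i*s)*conj(exp(i*t)) = exp(i*(s-t)), and sums of them are collapsed using the identity that for every m > 1 the m distinct m-th roots of unity sum to 0, e.g. 1 + exp(2*I*pi/3) + exp(-2*I*pi/3) = 0.)
Dividing by |G| = 9 gives 0/9 = 0, matching the row-orthogonality relation <chi_2, chi_5> = [chi_2 = chi_5].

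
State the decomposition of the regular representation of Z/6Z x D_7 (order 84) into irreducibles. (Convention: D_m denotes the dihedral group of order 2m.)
Each irreducible V_i of dimension d_i appears with multiplicity d_i, i.e. rho_reg = (direct sum over all irreducibles V_i) d_i V_i. The irreducible dimensions for Z/6Z x D_7 are 1, 1, 1, 1, 1, 1, 1, 1, 1, 1, 1, 1, 2, 2, 2, 2, 2, 2, 2, 2, 2, 2, 2, 2, 2, 2, 2, 2, 2, 2: 12 irreducibles of dimension 1, each with multiplicity 1; 18 irreducibles of dimension 2, each with multiplicity 2. Total dimension 12*1*1 + 18*2*2 = 84 = |G|.

Explanation: General theorem: in the regular representation of a finite group G, each irreducible appears with multiplicity equal to its dimension. Check: dim(rho_reg) = sum d_i^2 = 1 + 1 + 1 + 1 + 1 + 1 + 1 + 1 + 1 + 1 + 1 + 1 + 4 + 4 + 4 + 4 + 4 + 4 + 4 + 4 + 4 + 4 + 4 + 4 + 4 + 4 + 4 + 4 + 4 + 4 = 84 = |G|.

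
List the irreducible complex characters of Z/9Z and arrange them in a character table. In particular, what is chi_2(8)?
Character table of Z/9Z (irreps indexed chi_0,...,chi_8 with chi_k(m) = zeta_9^(k*m), zeta_9 = exp(2*pi*i/9)):
  irrep \ class  {0} (size 1)  {1} (size 1)    {2} (size 1)    {3} (size 1)    {4} (size 1)    {5} (size 1)    {6} (size 1)    {7} (size 1)    {8} (size 1)  
  chi_0          1             1               1               1               1               1               1               1               1             
  chi_1          1             exp(2*I*pi/9)   exp(4*I*pi/9)   exp(2*I*pi/3)   exp(8*I*pi/9)   exp(-8*I*pi/9)  exp(-2*I*pi/3)  exp(-4*I*pi/9)  exp(-2*I*pi/9)
  chi_2          1             exp(4*I*pi/9)   exp(8*I*pi/9)   exp(-2*I*pi/3)  exp(-2*I*pi/9)  exp(2*I*pi/9)   exp(2*I*pi/3)   exp(-8*I*pi/9)  exp(-4*I*pi/9)
  chi_3          1             exp(2*I*pi/3)   exp(-2*I*pi/3)  1               exp(2*I*pi/3)   exp(-2*I*pi/3)  1               exp(2*I*pi/3)   exp(-2*I*pi/3)
  chi_4          1             exp(8*I*pi/9)   exp(-2*I*pi/9)  exp(2*I*pi/3)   exp(-4*I*pi/9)  exp(4*I*pi/9)   exp(-2*I*pi/3)  exp(2*I*pi/9)   exp(-8*I*pi/9)
  chi_5          1             exp(-8*I*pi/9)  exp(2*I*pi/9)   exp(-2*I*pi/3)  exp(4*I*pi/9)   exp(-4*I*pi/9)  exp(2*I*pi/3)   exp(-2*I*pi/9)  exp(8*I*pi/9) 
  chi_6          1             exp(-2*I*pi/3)  exp(2*I*pi/3)   1               exp(-2*I*pi/3)  exp(2*I*pi/3)   1               exp(-2*I*pi/3)  exp(2*I*pi/3) 
  chi_7          1             exp(-4*I*pi/9)  exp(-8*I*pi/9)  exp(2*I*pi/3)   exp(2*I*pi/9)   exp(-2*I*pi/9)  exp(-2*I*pi/3)  exp(8*I*pi/9)   exp(4*I*pi/9) 
  chi_8          1             exp(-2*I*pi/9)  exp(-4*I*pi/9)  exp(-2*I*pi/3)  exp(-8*I*pi/9)  exp(8*I*pi/9)   exp(2*I*pi/3)   exp(4*I*pi/9)   exp(2*I*pi/9) 

Spot check: chi_2(8) = zeta_9^(2*8) = zeta_9^16 = exp(-4*I*pi/9).

Explanation: Z/9Z is abelian, so all 9 irreducible complex representations are 1-dimensional. They are given by chi_k(m) = zeta_9^(k*m) for k = 0,...,8. Row orthogonality: sum_m chi_k(m) conj(chi_l(m)) = 9 * [k = l].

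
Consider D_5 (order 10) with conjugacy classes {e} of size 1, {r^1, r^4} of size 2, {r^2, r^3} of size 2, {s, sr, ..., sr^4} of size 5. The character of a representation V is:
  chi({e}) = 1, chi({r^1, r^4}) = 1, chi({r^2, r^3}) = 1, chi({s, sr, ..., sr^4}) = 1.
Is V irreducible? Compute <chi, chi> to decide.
Irreducible: <chi, chi> = 1.

Derivation: <chi, chi> = (1/|G|) sum_C |C| * |chi(C)|^2 = (1/10)[1*|1|^2 + 2*|1|^2 + 2*|1|^2 + 5*|1|^2]
  = (1/10)[(1) + (2) + (2) + (5)] = 10/10 = 1.
A character is irreducible iff <chi, chi> = 1, so this representation is irreducible.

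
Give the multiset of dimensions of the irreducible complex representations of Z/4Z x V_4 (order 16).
Dimensions: 1, 1, 1, 1, 1, 1, 1, 1, 1, 1, 1, 1, 1, 1, 1, 1

Justification: There are 16 irreducibles (= number of conjugacy classes). Their dimensions d_i satisfy sum d_i^2 = |G| = 16: 1 + 1 + 1 + 1 + 1 + 1 + 1 + 1 + 1 + 1 + 1 + 1 + 1 + 1 + 1 + 1 = 16. (For the product with Z/4Z: each of the 4 1-dim characters of Z/4Z tensors with each irrep of V_4, giving 4 copies of each V_4-dimension.)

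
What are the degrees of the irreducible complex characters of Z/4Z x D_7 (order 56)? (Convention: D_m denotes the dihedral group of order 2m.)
Dimensions: 1, 1, 1, 1, 1, 1, 1, 1, 2, 2, 2, 2, 2, 2, 2, 2, 2, 2, 2, 2

Explanation: There are 20 irreducibles (= number of conjugacy classes). Their dimensions d_i satisfy sum d_i^2 = |G| = 56: 1 + 1 + 1 + 1 + 1 + 1 + 1 + 1 + 4 + 4 + 4 + 4 + 4 + 4 + 4 + 4 + 4 + 4 + 4 + 4 = 56. (For the product with Z/4Z: each of the 4 1-dim characters of Z/4Z tensors with each irrep of D_7, giving 4 copies of each D_7-dimension.)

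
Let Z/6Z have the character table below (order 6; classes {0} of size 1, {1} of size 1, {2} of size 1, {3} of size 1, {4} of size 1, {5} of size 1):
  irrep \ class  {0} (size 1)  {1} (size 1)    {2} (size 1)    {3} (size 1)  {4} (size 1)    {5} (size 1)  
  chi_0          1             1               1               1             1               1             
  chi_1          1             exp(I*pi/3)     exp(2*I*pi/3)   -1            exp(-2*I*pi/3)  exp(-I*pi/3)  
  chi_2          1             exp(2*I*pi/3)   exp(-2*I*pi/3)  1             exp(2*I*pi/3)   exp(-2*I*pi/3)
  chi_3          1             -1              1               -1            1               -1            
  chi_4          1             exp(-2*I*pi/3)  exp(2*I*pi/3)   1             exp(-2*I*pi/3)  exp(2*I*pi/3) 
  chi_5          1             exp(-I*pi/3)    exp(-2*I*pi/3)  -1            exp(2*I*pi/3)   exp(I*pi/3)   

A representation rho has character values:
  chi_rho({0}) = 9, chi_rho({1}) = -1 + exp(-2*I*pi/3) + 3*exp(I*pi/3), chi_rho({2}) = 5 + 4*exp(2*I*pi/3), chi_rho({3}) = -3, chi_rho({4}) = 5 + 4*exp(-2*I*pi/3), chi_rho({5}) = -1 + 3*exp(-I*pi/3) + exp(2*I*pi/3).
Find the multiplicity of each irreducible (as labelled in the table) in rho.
Multiplicities: chi_0: 2, chi_1: 3, chi_2: 0, chi_3: 3, chi_4: 1, chi_5: 0.

Details: Use <chi_rho, chi> = (1/|G|) sum_C |C| * chi_rho(C) * conj(chi(C)) with |G| = 6 for each irreducible chi in the table:
  <chi_rho, chi_0> = (1/6)[1*(9)*conj(1) + 1*(-1 + exp(-2*I*pi/3) + 3*exp(I*pi/3))*conj(1) + 1*(5 + 4*exp(2*I*pi/3))*conj(1) + 1*(-3)*conj(1) + 1*(5 + 4*exp(-2*I*pi/3))*conj(1) + 1*(-1 + 3*exp(-I*pi/3) + exp(2*I*pi/3))*conj(1)]
      = (1/6)[(9) + (-1 + exp(-2*I*pi/3) + 3*exp(I*pi/3)) + (5 + 4*exp(2*I*pi/3)) + (-3) + (5 + 4*exp(-2*I*pi/3)) + (-1 + 3*exp(-I*pi/3) + exp(2*I*pi/3))] = 12/6 = 2
  <chi_rho, chi_1> = (1/6)[1*(9)*conj(1) + 1*(-1 + exp(-2*I*pi/3) + 3*exp(I*pi/3))*conj(exp(I*pi/3)) + 1*(5 + 4*exp(2*I*pi/3))*conj(exp(2*I*pi/3)) + 1*(-3)*conj(-1) + 1*(5 + 4*exp(-2*I*pi/3))*conj(exp(-2*I*pi/3)) + 1*(-1 + 3*exp(-I*pi/3) + exp(2*I*pi/3))*conj(exp(-I*pi/3))]
      = (1/6)[(9) + (2 - exp(-I*pi/3)) + (4 + 5*exp(-2*I*pi/3)) + (3) + (4 + 5*exp(2*I*pi/3)) + (2 - exp(I*pi/3))] = 18/6 = 3
  <chi_rho, chi_2> = (1/6)[1*(9)*conj(1) + 1*(-1 + exp(-2*I*pi/3) + 3*exp(I*pi/3))*conj(exp(2*I*pi/3)) + 1*(5 + 4*exp(2*I*pi/3))*conj(exp(-2*I*pi/3)) + 1*(-3)*conj(1) + 1*(5 + 4*exp(-2*I*pi/3))*conj(exp(2*I*pi/3)) + 1*(-1 + 3*exp(-I*pi/3) + exp(2*I*pi/3))*conj(exp(-2*I*pi/3))]
      = (1/6)[(9) + (3*exp(-I*pi/3) + exp(2*I*pi/3) - exp(-2*I*pi/3)) + (4*exp(-2*I*pi/3) + 5*exp(2*I*pi/3)) + (-3) + (5*exp(-2*I*pi/3) + 4*exp(2*I*pi/3)) + (exp(-2*I*pi/3) - exp(2*I*pi/3) + 3*exp(I*pi/3))] = 0/6 = 0
  <chi_rho, chi_3> = (1/6)[1*(9)*conj(1) + 1*(-1 + exp(-2*I*pi/3) + 3*exp(I*pi/3))*conj(-1) + 1*(5 + 4*exp(2*I*pi/3))*conj(1) + 1*(-3)*conj(-1) + 1*(5 + 4*exp(-2*I*pi/3))*conj(1) + 1*(-1 + 3*exp(-I*pi/3) + exp(2*I*pi/3))*conj(-1)]
      = (1/6)[(9) + (1 - 3*exp(I*pi/3) - exp(-2*I*pi/3)) + (5 + 4*exp(2*I*pi/3)) + (3) + (5 + 4*exp(-2*I*pi/3)) + (1 - exp(2*I*pi/3) - 3*exp(-I*pi/3))] = 18/6 = 3
  <chi_rho, chi_4> = (1/6)[1*(9)*conj(1) + 1*(-1 + exp(-2*I*pi/3) + 3*exp(I*pi/3))*conj(exp(-2*I*pi/3)) + 1*(5 + 4*exp(2*I*pi/3))*conj(exp(2*I*pi/3)) + 1*(-3)*conj(1) + 1*(5 + 4*exp(-2*I*pi/3))*conj(exp(-2*I*pi/3)) + 1*(-1 + 3*exp(-I*pi/3) + exp(2*I*pi/3))*conj(exp(2*I*pi/3))]
      = (1/6)[(9) + (-2 - exp(2*I*pi/3)) + (4 + 5*exp(-2*I*pi/3)) + (-3) + (4 + 5*exp(2*I*pi/3)) + (-2 - exp(-2*I*pi/3))] = 6/6 = 1
  <chi_rho, chi_5> = (1/6)[1*(9)*conj(1) + 1*(-1 + exp(-2*I*pi/3) + 3*exp(I*pi/3))*conj(exp(-I*pi/3)) + 1*(5 + 4*exp(2*I*pi/3))*conj(exp(-2*I*pi/3)) + 1*(-3)*conj(-1) + 1*(5 + 4*exp(-2*I*pi/3))*conj(exp(2*I*pi/3)) + 1*(-1 + 3*exp(-I*pi/3) + exp(2*I*pi/3))*conj(exp(I*pi/3))]
      = (1/6)[(9) + (-exp(I*pi/3) + exp(-I*pi/3) + 3*exp(2*I*pi/3)) + (4*exp(-2*I*pi/3) + 5*exp(2*I*pi/3)) + (3) + (5*exp(-2*I*pi/3) + 4*exp(2*I*pi/3)) + (3*exp(-2*I*pi/3) - exp(-I*pi/3) + exp(I*pi/3))] = 0/6 = 0
(Exp terms are combined using exp(i*s)*conj(exp(i*t)) = exp(i*(s-t)), and sums of them are collapsed using the identity that for every m > 1 the m distinct m-th roots of unity sum to 0, e.g. 1 + exp(2*I*pi/3) + exp(-2*I*pi/3) = 0.)
Dimension check: dim(rho) = sum (mult * dim) = 2*1 + 3*1 + 0*1 + 3*1 + 1*1 + 0*1 = 9 = chi_rho(e) = 9.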